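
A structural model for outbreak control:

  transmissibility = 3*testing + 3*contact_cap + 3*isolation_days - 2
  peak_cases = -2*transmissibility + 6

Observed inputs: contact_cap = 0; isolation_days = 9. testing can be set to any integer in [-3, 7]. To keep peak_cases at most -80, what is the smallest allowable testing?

testing = 6

Substituting into the transmissibility equation gives transmissibility = 3*testing + 25.
Substituting into the peak_cases equation gives peak_cases = -6*testing - 44.
Require -6*testing - 44 ≤ -80, so testing ≥ 6.
The smallest integer in [-3, 7] satisfying this is 6.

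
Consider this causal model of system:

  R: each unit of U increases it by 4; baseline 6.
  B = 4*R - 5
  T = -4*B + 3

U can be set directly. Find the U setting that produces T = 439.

U = -8

Substituting into the B equation gives B = 16*U + 19.
This gives T = -64*U - 73.
Solve -64*U - 73 = 439: U = (439 + 73) / -64 = -8.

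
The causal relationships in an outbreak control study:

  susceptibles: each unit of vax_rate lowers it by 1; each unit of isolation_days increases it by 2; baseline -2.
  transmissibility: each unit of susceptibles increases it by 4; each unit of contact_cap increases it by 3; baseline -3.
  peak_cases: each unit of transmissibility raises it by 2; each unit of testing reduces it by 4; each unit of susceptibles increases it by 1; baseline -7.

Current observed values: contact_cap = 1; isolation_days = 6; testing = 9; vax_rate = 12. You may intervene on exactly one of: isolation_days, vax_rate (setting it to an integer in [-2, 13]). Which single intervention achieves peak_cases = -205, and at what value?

set isolation_days = -2

Intervening on isolation_days: with other inputs at their observed values, peak_cases = 18*isolation_days - 169. Solving for -205 gives isolation_days = -2, within [-2, 13].
Intervening on vax_rate: peak_cases = -9*vax_rate + 47. Reaching -205 requires vax_rate = 28, outside [-2, 13].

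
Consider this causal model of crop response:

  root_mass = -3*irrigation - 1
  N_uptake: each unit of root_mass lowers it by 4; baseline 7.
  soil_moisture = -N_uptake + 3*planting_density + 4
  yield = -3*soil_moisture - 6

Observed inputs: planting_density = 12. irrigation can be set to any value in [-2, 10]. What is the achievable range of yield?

Substituting into the N_uptake equation gives N_uptake = 12*irrigation + 11.
So soil_moisture = -12*irrigation + 29.
yield becomes 36*irrigation - 93.
Linear in irrigation, so extremes are at the endpoints: irrigation = -2 gives yield = -165; irrigation = 10 gives yield = 267.

-165 to 267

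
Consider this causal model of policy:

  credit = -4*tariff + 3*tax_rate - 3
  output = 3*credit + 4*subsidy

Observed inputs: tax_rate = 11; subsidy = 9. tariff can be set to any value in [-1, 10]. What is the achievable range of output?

6 to 138

Substituting into the credit equation gives credit = -4*tariff + 30.
Substituting into the output equation gives output = -12*tariff + 126.
Linear in tariff, so extremes are at the endpoints: tariff = -1 gives output = 138; tariff = 10 gives output = 6.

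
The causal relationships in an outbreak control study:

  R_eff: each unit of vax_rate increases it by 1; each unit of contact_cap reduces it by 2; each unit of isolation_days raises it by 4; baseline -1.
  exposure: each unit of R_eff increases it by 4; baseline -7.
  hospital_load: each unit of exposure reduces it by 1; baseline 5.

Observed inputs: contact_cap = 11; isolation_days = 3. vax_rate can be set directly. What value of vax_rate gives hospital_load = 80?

Substituting into the R_eff equation gives R_eff = vax_rate - 11.
Substituting into the exposure equation gives exposure = 4*vax_rate - 51.
Substituting into the hospital_load equation gives hospital_load = -4*vax_rate + 56.
Solve -4*vax_rate + 56 = 80: vax_rate = (80 - 56) / -4 = -6.

vax_rate = -6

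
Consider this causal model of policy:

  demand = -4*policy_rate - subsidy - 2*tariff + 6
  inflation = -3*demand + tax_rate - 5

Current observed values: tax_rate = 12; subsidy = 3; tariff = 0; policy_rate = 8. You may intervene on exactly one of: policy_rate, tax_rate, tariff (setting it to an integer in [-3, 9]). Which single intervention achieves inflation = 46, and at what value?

Intervening on policy_rate: with other inputs at their observed values, inflation = 12*policy_rate - 2. Solving for 46 gives policy_rate = 4, within [-3, 9].
Intervening on tax_rate: inflation = tax_rate + 82. Reaching 46 requires tax_rate = -36, outside [-3, 9].
Intervening on tariff: inflation = 6*tariff + 94. Reaching 46 requires tariff = -8, outside [-3, 9].

set policy_rate = 4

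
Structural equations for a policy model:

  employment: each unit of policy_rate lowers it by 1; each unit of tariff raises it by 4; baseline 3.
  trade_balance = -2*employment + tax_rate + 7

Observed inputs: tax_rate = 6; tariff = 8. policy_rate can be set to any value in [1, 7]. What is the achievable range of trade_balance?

-55 to -43

Substituting into the employment equation gives employment = -policy_rate + 35.
Substituting into the trade_balance equation gives trade_balance = 2*policy_rate - 57.
Linear in policy_rate, so extremes are at the endpoints: policy_rate = 1 gives trade_balance = -55; policy_rate = 7 gives trade_balance = -43.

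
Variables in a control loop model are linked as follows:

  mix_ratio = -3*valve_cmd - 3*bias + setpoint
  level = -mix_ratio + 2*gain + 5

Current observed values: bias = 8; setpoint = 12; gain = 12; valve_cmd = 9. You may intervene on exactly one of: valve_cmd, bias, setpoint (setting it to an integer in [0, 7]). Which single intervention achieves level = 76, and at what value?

set setpoint = 4

Intervening on valve_cmd: level = 3*valve_cmd + 41. Reaching 76 requires valve_cmd = 35/3, not an integer.
Intervening on bias: level = 3*bias + 44. Reaching 76 requires bias = 32/3, not an integer.
Intervening on setpoint: with other inputs at their observed values, level = -setpoint + 80. Solving for 76 gives setpoint = 4, within [0, 7].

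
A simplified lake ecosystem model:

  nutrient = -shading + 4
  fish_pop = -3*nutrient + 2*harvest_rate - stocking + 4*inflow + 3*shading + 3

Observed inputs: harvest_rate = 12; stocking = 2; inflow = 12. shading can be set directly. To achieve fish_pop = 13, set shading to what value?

shading = -8

Substituting into the fish_pop equation gives fish_pop = 6*shading + 61.
Solve 6*shading + 61 = 13: shading = (13 - 61) / 6 = -8.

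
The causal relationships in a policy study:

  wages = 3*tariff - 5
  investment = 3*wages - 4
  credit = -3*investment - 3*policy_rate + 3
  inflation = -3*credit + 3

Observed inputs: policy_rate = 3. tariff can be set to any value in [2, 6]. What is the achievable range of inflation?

Substituting into the investment equation gives investment = 9*tariff - 19.
credit becomes -27*tariff + 51.
Substituting into the inflation equation gives inflation = 81*tariff - 150.
Linear in tariff, so extremes are at the endpoints: tariff = 2 gives inflation = 12; tariff = 6 gives inflation = 336.

12 to 336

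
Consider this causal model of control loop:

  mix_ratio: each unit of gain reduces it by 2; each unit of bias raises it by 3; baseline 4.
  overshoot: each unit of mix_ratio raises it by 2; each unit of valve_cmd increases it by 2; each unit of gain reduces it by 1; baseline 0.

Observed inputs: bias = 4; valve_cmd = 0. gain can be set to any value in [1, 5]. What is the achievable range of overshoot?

7 to 27

Substituting into the mix_ratio equation gives mix_ratio = -2*gain + 16.
So overshoot = -5*gain + 32.
Linear in gain, so extremes are at the endpoints: gain = 1 gives overshoot = 27; gain = 5 gives overshoot = 7.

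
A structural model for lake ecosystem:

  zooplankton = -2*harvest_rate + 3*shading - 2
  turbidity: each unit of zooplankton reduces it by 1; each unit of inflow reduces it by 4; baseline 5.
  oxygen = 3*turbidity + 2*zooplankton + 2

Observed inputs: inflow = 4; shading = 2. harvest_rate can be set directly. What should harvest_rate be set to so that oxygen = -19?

harvest_rate = 8

Substituting into the zooplankton equation gives zooplankton = -2*harvest_rate + 4.
turbidity becomes 2*harvest_rate - 15.
Substituting into the oxygen equation gives oxygen = 2*harvest_rate - 35.
Solve 2*harvest_rate - 35 = -19: harvest_rate = (-19 + 35) / 2 = 8.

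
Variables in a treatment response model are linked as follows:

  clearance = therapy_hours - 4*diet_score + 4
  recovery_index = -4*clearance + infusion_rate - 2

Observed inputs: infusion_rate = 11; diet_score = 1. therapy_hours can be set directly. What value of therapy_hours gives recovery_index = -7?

therapy_hours = 4

Substituting into the clearance equation gives clearance = therapy_hours.
Substituting into the recovery_index equation gives recovery_index = -4*therapy_hours + 9.
Solve -4*therapy_hours + 9 = -7: therapy_hours = (-7 - 9) / -4 = 4.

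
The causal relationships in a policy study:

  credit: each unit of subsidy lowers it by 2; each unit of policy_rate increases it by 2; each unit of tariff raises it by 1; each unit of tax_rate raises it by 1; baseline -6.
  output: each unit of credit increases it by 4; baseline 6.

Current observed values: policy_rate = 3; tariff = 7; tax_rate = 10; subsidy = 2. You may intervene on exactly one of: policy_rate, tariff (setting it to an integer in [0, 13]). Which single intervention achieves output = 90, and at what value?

set policy_rate = 7

Intervening on policy_rate: with other inputs at their observed values, output = 8*policy_rate + 34. Solving for 90 gives policy_rate = 7, within [0, 13].
Intervening on tariff: output = 4*tariff + 30. Reaching 90 requires tariff = 15, outside [0, 13].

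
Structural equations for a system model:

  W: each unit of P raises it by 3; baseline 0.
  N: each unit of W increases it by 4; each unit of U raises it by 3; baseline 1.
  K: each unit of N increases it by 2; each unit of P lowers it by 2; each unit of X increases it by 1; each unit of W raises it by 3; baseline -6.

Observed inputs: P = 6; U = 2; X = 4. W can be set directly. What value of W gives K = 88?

W = 8

Intervening on W fixes its value directly, overriding its dependence on P.
Substituting into the N equation gives N = 4*W + 7.
Substituting into the K equation gives K = 11*W.
Solve 11*W = 88: W = 88 / 11 = 8.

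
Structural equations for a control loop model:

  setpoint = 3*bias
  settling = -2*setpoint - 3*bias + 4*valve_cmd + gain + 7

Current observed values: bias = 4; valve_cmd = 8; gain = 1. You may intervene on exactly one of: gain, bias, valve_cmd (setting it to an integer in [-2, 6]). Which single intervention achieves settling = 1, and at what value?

set gain = -2

Intervening on gain: with other inputs at their observed values, settling = gain + 3. Solving for 1 gives gain = -2, within [-2, 6].
Intervening on bias: settling = -9*bias + 40. Reaching 1 requires bias = 13/3, not an integer.
Intervening on valve_cmd: settling = 4*valve_cmd - 28. Reaching 1 requires valve_cmd = 29/4, not an integer.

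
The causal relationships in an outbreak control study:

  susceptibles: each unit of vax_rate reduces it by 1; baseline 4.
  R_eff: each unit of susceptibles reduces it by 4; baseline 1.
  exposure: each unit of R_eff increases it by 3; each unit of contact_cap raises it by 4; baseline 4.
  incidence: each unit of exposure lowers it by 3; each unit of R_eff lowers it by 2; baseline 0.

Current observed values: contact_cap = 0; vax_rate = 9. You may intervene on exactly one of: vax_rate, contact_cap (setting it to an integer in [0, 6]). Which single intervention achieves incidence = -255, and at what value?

Intervening on vax_rate: incidence = -44*vax_rate + 153. Reaching -255 requires vax_rate = 102/11, not an integer.
Intervening on contact_cap: with other inputs at their observed values, incidence = -12*contact_cap - 243. Solving for -255 gives contact_cap = 1, within [0, 6].

set contact_cap = 1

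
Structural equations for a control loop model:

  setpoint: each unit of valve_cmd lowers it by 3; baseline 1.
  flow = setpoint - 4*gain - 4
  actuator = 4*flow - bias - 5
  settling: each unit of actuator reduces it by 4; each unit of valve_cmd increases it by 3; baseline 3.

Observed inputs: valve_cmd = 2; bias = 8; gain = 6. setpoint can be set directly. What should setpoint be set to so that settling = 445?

setpoint = 4

Intervening on setpoint fixes its value directly, overriding its dependence on valve_cmd.
Substituting into the flow equation gives flow = setpoint - 28.
Substituting into the actuator equation gives actuator = 4*setpoint - 125.
settling becomes -16*setpoint + 509.
Solve -16*setpoint + 509 = 445: setpoint = (445 - 509) / -16 = 4.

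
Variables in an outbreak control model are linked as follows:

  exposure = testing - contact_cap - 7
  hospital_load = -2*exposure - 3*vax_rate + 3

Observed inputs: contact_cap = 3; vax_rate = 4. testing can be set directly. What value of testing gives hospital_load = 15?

Substituting into the exposure equation gives exposure = testing - 10.
So hospital_load = -2*testing + 11.
Solve -2*testing + 11 = 15: testing = (15 - 11) / -2 = -2.

testing = -2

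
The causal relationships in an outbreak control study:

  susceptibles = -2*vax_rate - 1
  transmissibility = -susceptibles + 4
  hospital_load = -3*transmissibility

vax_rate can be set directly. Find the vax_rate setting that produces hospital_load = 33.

vax_rate = -8

Substituting into the transmissibility equation gives transmissibility = 2*vax_rate + 5.
hospital_load becomes -6*vax_rate - 15.
Solve -6*vax_rate - 15 = 33: vax_rate = (33 + 15) / -6 = -8.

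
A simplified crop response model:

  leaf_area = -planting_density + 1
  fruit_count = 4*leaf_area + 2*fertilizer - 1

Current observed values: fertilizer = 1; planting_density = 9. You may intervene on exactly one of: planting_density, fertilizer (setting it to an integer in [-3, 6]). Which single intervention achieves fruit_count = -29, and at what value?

set fertilizer = 2

Intervening on planting_density: fruit_count = -4*planting_density + 5. Reaching -29 requires planting_density = 17/2, not an integer.
Intervening on fertilizer: with other inputs at their observed values, fruit_count = 2*fertilizer - 33. Solving for -29 gives fertilizer = 2, within [-3, 6].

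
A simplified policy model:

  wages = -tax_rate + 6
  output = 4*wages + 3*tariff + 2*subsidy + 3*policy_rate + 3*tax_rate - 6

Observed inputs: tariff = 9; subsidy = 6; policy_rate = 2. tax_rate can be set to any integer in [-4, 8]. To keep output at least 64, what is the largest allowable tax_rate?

tax_rate = -1

Substituting into the output equation gives output = -tax_rate + 63.
Require -tax_rate + 63 ≥ 64, so tax_rate ≤ -1.
The largest integer in [-4, 8] satisfying this is -1.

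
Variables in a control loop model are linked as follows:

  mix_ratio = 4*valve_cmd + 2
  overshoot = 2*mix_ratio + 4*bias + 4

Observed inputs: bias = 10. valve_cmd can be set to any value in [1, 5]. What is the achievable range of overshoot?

Substituting into the overshoot equation gives overshoot = 8*valve_cmd + 48.
Linear in valve_cmd, so extremes are at the endpoints: valve_cmd = 1 gives overshoot = 56; valve_cmd = 5 gives overshoot = 88.

56 to 88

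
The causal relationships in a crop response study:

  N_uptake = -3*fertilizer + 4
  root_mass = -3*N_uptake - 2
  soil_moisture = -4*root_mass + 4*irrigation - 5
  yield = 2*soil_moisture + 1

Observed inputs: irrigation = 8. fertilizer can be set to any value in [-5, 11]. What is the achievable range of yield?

Substituting into the root_mass equation gives root_mass = 9*fertilizer - 14.
This gives soil_moisture = -36*fertilizer + 83.
yield becomes -72*fertilizer + 167.
Linear in fertilizer, so extremes are at the endpoints: fertilizer = -5 gives yield = 527; fertilizer = 11 gives yield = -625.

-625 to 527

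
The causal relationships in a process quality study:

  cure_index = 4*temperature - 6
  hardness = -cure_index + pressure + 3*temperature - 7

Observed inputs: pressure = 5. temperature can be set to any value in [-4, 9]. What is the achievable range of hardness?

-5 to 8

Substituting into the hardness equation gives hardness = -temperature + 4.
Linear in temperature, so extremes are at the endpoints: temperature = -4 gives hardness = 8; temperature = 9 gives hardness = -5.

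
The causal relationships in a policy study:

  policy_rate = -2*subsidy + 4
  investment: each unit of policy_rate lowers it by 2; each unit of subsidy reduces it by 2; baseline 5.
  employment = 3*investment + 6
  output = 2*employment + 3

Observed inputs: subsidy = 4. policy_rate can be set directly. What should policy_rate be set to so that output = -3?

Intervening on policy_rate fixes its value directly, overriding its dependence on subsidy.
Substituting into the investment equation gives investment = -2*policy_rate - 3.
This gives employment = -6*policy_rate - 3.
This gives output = -12*policy_rate - 3.
Solve -12*policy_rate - 3 = -3: policy_rate = (-3 + 3) / -12 = 0.

policy_rate = 0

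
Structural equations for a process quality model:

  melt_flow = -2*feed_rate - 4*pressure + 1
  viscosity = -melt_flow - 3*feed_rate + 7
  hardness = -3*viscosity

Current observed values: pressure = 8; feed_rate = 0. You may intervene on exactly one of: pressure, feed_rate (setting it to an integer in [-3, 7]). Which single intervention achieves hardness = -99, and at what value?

set feed_rate = 5

Intervening on pressure: hardness = -12*pressure - 18. Reaching -99 requires pressure = 27/4, not an integer.
Intervening on feed_rate: with other inputs at their observed values, hardness = 3*feed_rate - 114. Solving for -99 gives feed_rate = 5, within [-3, 7].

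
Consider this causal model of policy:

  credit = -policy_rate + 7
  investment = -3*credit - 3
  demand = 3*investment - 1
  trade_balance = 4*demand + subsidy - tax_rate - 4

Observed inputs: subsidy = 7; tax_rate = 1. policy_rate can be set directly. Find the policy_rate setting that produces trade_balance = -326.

Substituting into the investment equation gives investment = 3*policy_rate - 24.
Substituting into the demand equation gives demand = 9*policy_rate - 73.
Substituting into the trade_balance equation gives trade_balance = 36*policy_rate - 290.
Solve 36*policy_rate - 290 = -326: policy_rate = (-326 + 290) / 36 = -1.

policy_rate = -1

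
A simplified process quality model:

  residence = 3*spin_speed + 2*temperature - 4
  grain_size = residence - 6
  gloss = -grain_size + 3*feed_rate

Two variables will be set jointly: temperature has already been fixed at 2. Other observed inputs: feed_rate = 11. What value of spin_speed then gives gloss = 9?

With temperature held at 2:
Substituting into the residence equation gives residence = 3*spin_speed.
Substituting into the grain_size equation gives grain_size = 3*spin_speed - 6.
This gives gloss = -3*spin_speed + 39.
Solve -3*spin_speed + 39 = 9: spin_speed = (9 - 39) / -3 = 10.

spin_speed = 10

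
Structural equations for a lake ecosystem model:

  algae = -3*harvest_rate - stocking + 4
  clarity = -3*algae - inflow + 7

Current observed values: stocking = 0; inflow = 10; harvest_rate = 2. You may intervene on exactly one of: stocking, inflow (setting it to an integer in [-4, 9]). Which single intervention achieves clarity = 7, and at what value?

set inflow = 6

Intervening on stocking: clarity = 3*stocking + 3. Reaching 7 requires stocking = 4/3, not an integer.
Intervening on inflow: with other inputs at their observed values, clarity = -inflow + 13. Solving for 7 gives inflow = 6, within [-4, 9].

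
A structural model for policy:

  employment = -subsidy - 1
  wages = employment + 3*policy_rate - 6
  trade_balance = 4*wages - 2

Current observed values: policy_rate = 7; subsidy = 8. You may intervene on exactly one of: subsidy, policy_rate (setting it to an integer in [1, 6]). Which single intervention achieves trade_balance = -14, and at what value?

Intervening on subsidy: trade_balance = -4*subsidy + 54. Reaching -14 requires subsidy = 17, outside [1, 6].
Intervening on policy_rate: with other inputs at their observed values, trade_balance = 12*policy_rate - 62. Solving for -14 gives policy_rate = 4, within [1, 6].

set policy_rate = 4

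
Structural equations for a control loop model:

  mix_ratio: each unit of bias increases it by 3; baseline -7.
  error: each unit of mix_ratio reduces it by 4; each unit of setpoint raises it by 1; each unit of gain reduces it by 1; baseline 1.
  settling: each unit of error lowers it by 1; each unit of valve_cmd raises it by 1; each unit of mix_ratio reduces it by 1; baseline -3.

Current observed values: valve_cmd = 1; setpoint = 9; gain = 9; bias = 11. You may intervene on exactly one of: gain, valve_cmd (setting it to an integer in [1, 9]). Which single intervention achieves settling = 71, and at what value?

set gain = 5

Intervening on gain: with other inputs at their observed values, settling = gain + 66. Solving for 71 gives gain = 5, within [1, 9].
Intervening on valve_cmd: settling = valve_cmd + 74. Reaching 71 requires valve_cmd = -3, outside [1, 9].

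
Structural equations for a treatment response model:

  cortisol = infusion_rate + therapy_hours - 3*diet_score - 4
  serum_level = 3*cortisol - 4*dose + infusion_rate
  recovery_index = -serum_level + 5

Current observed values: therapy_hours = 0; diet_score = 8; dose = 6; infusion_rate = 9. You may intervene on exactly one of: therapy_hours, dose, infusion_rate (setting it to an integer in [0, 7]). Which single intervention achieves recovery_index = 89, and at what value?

Intervening on therapy_hours: recovery_index = -3*therapy_hours + 77. Reaching 89 requires therapy_hours = -4, outside [0, 7].
Intervening on dose: recovery_index = 4*dose + 53. Reaching 89 requires dose = 9, outside [0, 7].
Intervening on infusion_rate: with other inputs at their observed values, recovery_index = -4*infusion_rate + 113. Solving for 89 gives infusion_rate = 6, within [0, 7].

set infusion_rate = 6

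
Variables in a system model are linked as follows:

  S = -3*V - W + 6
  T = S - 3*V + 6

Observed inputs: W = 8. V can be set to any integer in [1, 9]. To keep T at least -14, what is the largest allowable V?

V = 3

Substituting into the S equation gives S = -3*V - 2.
Substituting into the T equation gives T = -6*V + 4.
Require -6*V + 4 ≥ -14, so V ≤ 3.
The largest integer in [1, 9] satisfying this is 3.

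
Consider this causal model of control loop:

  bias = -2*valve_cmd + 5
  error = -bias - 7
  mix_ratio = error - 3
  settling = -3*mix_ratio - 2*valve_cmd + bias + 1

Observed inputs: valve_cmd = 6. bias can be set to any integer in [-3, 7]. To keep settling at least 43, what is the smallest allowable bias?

bias = 6

Intervening on bias fixes its value directly, overriding its dependence on valve_cmd.
Substituting into the mix_ratio equation gives mix_ratio = -bias - 10.
settling becomes 4*bias + 19.
Require 4*bias + 19 ≥ 43, so bias ≥ 6.
The smallest integer in [-3, 7] satisfying this is 6.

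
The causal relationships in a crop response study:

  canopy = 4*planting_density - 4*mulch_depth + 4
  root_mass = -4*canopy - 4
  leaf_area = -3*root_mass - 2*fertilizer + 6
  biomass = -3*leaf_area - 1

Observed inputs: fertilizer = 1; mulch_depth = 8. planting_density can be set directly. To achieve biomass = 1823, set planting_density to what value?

Substituting into the canopy equation gives canopy = 4*planting_density - 28.
Substituting into the root_mass equation gives root_mass = -16*planting_density + 108.
This gives leaf_area = 48*planting_density - 320.
This gives biomass = -144*planting_density + 959.
Solve -144*planting_density + 959 = 1823: planting_density = (1823 - 959) / -144 = -6.

planting_density = -6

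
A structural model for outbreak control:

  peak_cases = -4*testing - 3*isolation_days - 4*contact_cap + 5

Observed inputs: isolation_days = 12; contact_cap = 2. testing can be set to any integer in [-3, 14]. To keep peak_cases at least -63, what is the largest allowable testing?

Substituting into the peak_cases equation gives peak_cases = -4*testing - 39.
Require -4*testing - 39 ≥ -63, so testing ≤ 6.
The largest integer in [-3, 14] satisfying this is 6.

testing = 6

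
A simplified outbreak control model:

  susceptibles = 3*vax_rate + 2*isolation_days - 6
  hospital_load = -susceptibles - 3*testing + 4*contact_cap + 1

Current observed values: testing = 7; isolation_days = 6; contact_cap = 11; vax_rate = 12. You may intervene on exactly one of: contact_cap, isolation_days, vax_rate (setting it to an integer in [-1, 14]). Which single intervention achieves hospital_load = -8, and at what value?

Intervening on contact_cap: hospital_load = 4*contact_cap - 62. Reaching -8 requires contact_cap = 27/2, not an integer.
Intervening on isolation_days: with other inputs at their observed values, hospital_load = -2*isolation_days - 6. Solving for -8 gives isolation_days = 1, within [-1, 14].
Intervening on vax_rate: hospital_load = -3*vax_rate + 18. Reaching -8 requires vax_rate = 26/3, not an integer.

set isolation_days = 1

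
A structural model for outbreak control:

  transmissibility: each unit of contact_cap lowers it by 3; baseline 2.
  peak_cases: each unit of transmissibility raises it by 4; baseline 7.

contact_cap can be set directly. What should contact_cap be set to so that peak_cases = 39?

contact_cap = -2

Substituting into the peak_cases equation gives peak_cases = -12*contact_cap + 15.
Solve -12*contact_cap + 15 = 39: contact_cap = (39 - 15) / -12 = -2.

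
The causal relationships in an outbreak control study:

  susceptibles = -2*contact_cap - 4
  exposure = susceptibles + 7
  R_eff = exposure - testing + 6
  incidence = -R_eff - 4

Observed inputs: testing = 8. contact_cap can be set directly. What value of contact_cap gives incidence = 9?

Substituting into the exposure equation gives exposure = -2*contact_cap + 3.
So R_eff = -2*contact_cap + 1.
Substituting into the incidence equation gives incidence = 2*contact_cap - 5.
Solve 2*contact_cap - 5 = 9: contact_cap = (9 + 5) / 2 = 7.

contact_cap = 7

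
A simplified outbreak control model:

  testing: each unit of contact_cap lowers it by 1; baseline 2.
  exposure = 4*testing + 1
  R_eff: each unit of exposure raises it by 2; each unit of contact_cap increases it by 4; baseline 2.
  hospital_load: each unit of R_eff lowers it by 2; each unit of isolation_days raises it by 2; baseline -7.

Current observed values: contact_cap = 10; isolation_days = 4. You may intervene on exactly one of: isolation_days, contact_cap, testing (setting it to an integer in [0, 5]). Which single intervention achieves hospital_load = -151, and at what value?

Intervening on isolation_days: hospital_load = 2*isolation_days + 33. Reaching -151 requires isolation_days = -92, outside [0, 5].
Intervening on contact_cap: hospital_load = 8*contact_cap - 39. Reaching -151 requires contact_cap = -14, outside [0, 5].
Intervening on testing: with other inputs at their observed values, hospital_load = -16*testing - 87. Solving for -151 gives testing = 4, within [0, 5].

set testing = 4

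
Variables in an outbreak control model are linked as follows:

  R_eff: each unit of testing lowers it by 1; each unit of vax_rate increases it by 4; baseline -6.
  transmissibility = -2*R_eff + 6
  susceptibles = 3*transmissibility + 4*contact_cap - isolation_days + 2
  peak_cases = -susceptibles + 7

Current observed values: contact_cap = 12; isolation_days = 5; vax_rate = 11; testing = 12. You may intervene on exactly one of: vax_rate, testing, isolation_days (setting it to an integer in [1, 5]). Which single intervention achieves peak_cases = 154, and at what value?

Intervening on vax_rate: peak_cases = 24*vax_rate - 164. Reaching 154 requires vax_rate = 53/4, not an integer.
Intervening on testing: with other inputs at their observed values, peak_cases = -6*testing + 172. Solving for 154 gives testing = 3, within [1, 5].
Intervening on isolation_days: peak_cases = isolation_days + 95. Reaching 154 requires isolation_days = 59, outside [1, 5].

set testing = 3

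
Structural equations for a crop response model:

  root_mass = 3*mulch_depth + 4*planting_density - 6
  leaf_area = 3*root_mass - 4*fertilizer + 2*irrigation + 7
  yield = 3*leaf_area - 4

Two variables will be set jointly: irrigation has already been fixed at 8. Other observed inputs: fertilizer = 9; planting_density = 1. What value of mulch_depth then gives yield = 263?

mulch_depth = 12

With irrigation held at 8:
Substituting into the root_mass equation gives root_mass = 3*mulch_depth - 2.
So leaf_area = 9*mulch_depth - 19.
This gives yield = 27*mulch_depth - 61.
Solve 27*mulch_depth - 61 = 263: mulch_depth = (263 + 61) / 27 = 12.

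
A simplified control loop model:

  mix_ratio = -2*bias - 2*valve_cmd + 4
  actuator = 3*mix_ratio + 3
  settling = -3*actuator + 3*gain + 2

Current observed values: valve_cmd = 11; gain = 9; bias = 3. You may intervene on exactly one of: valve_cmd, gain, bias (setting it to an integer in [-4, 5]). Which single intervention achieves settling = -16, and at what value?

Intervening on valve_cmd: with other inputs at their observed values, settling = 18*valve_cmd + 38. Solving for -16 gives valve_cmd = -3, within [-4, 5].
Intervening on gain: settling = 3*gain + 209. Reaching -16 requires gain = -75, outside [-4, 5].
Intervening on bias: settling = 18*bias + 182. Reaching -16 requires bias = -11, outside [-4, 5].

set valve_cmd = -3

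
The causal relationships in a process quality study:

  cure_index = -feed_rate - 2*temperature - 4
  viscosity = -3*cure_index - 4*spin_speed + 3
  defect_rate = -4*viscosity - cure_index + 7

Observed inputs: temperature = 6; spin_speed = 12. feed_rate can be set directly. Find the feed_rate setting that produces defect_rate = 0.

Substituting into the cure_index equation gives cure_index = -feed_rate - 16.
This gives viscosity = 3*feed_rate + 3.
defect_rate becomes -11*feed_rate + 11.
Solve -11*feed_rate + 11 = 0: feed_rate = (0 - 11) / -11 = 1.

feed_rate = 1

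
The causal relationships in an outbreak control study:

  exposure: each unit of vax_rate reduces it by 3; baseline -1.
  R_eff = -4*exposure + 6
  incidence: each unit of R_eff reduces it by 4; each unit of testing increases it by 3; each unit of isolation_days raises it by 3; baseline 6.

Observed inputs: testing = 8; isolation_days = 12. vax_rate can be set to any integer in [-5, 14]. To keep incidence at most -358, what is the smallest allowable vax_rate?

Substituting into the R_eff equation gives R_eff = 12*vax_rate + 10.
Substituting into the incidence equation gives incidence = -48*vax_rate + 26.
Require -48*vax_rate + 26 ≤ -358, so vax_rate ≥ 8.
The smallest integer in [-5, 14] satisfying this is 8.

vax_rate = 8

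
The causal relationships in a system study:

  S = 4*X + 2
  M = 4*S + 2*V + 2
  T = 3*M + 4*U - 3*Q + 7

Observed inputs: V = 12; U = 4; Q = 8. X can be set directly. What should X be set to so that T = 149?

X = 1

Substituting into the M equation gives M = 16*X + 34.
T becomes 48*X + 101.
Solve 48*X + 101 = 149: X = (149 - 101) / 48 = 1.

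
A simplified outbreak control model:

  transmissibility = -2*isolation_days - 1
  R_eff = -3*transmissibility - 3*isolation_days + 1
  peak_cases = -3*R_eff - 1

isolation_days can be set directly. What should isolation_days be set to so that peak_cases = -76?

isolation_days = 7

Substituting into the R_eff equation gives R_eff = 3*isolation_days + 4.
peak_cases becomes -9*isolation_days - 13.
Solve -9*isolation_days - 13 = -76: isolation_days = (-76 + 13) / -9 = 7.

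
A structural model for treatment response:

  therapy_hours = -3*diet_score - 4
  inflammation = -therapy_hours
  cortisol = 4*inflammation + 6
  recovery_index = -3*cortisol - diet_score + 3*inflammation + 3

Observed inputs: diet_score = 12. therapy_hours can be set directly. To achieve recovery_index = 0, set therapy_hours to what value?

Intervening on therapy_hours fixes its value directly, overriding its dependence on diet_score.
Substituting into the cortisol equation gives cortisol = -4*therapy_hours + 6.
This gives recovery_index = 9*therapy_hours - 27.
Solve 9*therapy_hours - 27 = 0: therapy_hours = (0 + 27) / 9 = 3.

therapy_hours = 3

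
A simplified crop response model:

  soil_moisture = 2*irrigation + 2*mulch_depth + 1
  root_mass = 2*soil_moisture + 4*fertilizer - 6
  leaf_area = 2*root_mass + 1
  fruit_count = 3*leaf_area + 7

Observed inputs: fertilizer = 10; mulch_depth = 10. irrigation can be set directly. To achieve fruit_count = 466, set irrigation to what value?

irrigation = 0

Substituting into the soil_moisture equation gives soil_moisture = 2*irrigation + 21.
This gives root_mass = 4*irrigation + 76.
leaf_area becomes 8*irrigation + 153.
This gives fruit_count = 24*irrigation + 466.
Solve 24*irrigation + 466 = 466: irrigation = (466 - 466) / 24 = 0.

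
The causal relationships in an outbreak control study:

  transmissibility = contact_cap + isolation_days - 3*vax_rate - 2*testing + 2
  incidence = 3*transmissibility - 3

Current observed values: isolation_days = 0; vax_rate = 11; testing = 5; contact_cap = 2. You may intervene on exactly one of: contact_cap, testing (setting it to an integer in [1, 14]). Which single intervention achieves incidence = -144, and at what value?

Intervening on contact_cap: incidence = 3*contact_cap - 126. Reaching -144 requires contact_cap = -6, outside [1, 14].
Intervening on testing: with other inputs at their observed values, incidence = -6*testing - 90. Solving for -144 gives testing = 9, within [1, 14].

set testing = 9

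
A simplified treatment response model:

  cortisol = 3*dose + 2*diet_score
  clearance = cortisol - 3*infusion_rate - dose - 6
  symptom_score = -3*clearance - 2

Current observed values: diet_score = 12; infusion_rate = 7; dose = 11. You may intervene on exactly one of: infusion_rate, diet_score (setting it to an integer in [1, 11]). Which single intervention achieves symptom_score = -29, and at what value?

set diet_score = 7

Intervening on infusion_rate: symptom_score = 9*infusion_rate - 122. Reaching -29 requires infusion_rate = 31/3, not an integer.
Intervening on diet_score: with other inputs at their observed values, symptom_score = -6*diet_score + 13. Solving for -29 gives diet_score = 7, within [1, 11].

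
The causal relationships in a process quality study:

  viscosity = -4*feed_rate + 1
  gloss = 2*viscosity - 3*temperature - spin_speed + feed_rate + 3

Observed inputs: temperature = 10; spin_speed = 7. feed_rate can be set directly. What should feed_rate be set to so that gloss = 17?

feed_rate = -7

Substituting into the gloss equation gives gloss = -7*feed_rate - 32.
Solve -7*feed_rate - 32 = 17: feed_rate = (17 + 32) / -7 = -7.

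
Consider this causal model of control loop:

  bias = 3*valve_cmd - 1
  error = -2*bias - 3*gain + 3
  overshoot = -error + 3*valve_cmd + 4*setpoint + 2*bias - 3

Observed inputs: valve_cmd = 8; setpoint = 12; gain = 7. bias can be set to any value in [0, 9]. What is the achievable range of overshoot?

87 to 123

Intervening on bias fixes its value directly, overriding its dependence on valve_cmd.
Substituting into the error equation gives error = -2*bias - 18.
This gives overshoot = 4*bias + 87.
Linear in bias, so extremes are at the endpoints: bias = 0 gives overshoot = 87; bias = 9 gives overshoot = 123.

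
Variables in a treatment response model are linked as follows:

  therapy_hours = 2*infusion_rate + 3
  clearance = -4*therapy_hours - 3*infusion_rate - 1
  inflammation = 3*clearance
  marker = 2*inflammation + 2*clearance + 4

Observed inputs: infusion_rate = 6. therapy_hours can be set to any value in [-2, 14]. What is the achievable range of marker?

-596 to -84

Intervening on therapy_hours fixes its value directly, overriding its dependence on infusion_rate.
Substituting into the clearance equation gives clearance = -4*therapy_hours - 19.
This gives inflammation = -12*therapy_hours - 57.
This gives marker = -32*therapy_hours - 148.
Linear in therapy_hours, so extremes are at the endpoints: therapy_hours = -2 gives marker = -84; therapy_hours = 14 gives marker = -596.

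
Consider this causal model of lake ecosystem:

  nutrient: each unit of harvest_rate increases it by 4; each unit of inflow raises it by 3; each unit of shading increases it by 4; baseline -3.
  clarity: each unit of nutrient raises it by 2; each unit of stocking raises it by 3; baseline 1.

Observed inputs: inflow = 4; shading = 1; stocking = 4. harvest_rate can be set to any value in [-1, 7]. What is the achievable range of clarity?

Substituting into the nutrient equation gives nutrient = 4*harvest_rate + 13.
Substituting into the clarity equation gives clarity = 8*harvest_rate + 39.
Linear in harvest_rate, so extremes are at the endpoints: harvest_rate = -1 gives clarity = 31; harvest_rate = 7 gives clarity = 95.

31 to 95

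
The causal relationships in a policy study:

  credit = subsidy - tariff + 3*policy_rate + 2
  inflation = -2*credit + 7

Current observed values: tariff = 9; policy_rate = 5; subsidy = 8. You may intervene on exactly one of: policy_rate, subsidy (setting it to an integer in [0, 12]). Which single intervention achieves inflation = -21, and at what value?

set subsidy = 6

Intervening on policy_rate: inflation = -6*policy_rate + 5. Reaching -21 requires policy_rate = 13/3, not an integer.
Intervening on subsidy: with other inputs at their observed values, inflation = -2*subsidy - 9. Solving for -21 gives subsidy = 6, within [0, 12].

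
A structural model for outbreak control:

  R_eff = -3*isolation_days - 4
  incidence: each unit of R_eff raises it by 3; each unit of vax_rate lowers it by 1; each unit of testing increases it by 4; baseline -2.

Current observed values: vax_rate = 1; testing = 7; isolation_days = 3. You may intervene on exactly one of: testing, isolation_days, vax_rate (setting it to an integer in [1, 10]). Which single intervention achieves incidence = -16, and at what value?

Intervening on testing: incidence = 4*testing - 42. Reaching -16 requires testing = 13/2, not an integer.
Intervening on isolation_days: incidence = -9*isolation_days + 13. Reaching -16 requires isolation_days = 29/9, not an integer.
Intervening on vax_rate: with other inputs at their observed values, incidence = -vax_rate - 13. Solving for -16 gives vax_rate = 3, within [1, 10].

set vax_rate = 3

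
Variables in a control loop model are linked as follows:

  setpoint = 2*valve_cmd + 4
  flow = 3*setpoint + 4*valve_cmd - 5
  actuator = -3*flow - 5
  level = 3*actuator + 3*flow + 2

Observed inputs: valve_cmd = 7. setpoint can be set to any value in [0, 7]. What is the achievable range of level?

-277 to -151

Intervening on setpoint fixes its value directly, overriding its dependence on valve_cmd.
Substituting into the flow equation gives flow = 3*setpoint + 23.
actuator becomes -9*setpoint - 74.
Substituting into the level equation gives level = -18*setpoint - 151.
Linear in setpoint, so extremes are at the endpoints: setpoint = 0 gives level = -151; setpoint = 7 gives level = -277.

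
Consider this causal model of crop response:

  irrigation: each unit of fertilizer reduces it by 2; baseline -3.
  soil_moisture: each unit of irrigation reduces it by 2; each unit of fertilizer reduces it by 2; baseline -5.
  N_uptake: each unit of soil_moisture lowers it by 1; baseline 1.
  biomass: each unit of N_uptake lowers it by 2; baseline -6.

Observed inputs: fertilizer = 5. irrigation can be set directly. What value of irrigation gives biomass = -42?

irrigation = 1

Intervening on irrigation fixes its value directly, overriding its dependence on fertilizer.
Substituting into the soil_moisture equation gives soil_moisture = -2*irrigation - 15.
Substituting into the N_uptake equation gives N_uptake = 2*irrigation + 16.
Substituting into the biomass equation gives biomass = -4*irrigation - 38.
Solve -4*irrigation - 38 = -42: irrigation = (-42 + 38) / -4 = 1.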